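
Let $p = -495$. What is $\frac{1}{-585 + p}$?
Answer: $- \frac{1}{1080} \approx -0.00092593$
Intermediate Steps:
$\frac{1}{-585 + p} = \frac{1}{-585 - 495} = \frac{1}{-1080} = - \frac{1}{1080}$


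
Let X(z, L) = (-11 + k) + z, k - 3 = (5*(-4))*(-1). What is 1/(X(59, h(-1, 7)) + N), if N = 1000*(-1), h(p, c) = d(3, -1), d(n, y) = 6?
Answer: -1/929 ≈ -0.0010764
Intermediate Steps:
h(p, c) = 6
k = 23 (k = 3 + (5*(-4))*(-1) = 3 - 20*(-1) = 3 + 20 = 23)
N = -1000
X(z, L) = 12 + z (X(z, L) = (-11 + 23) + z = 12 + z)
1/(X(59, h(-1, 7)) + N) = 1/((12 + 59) - 1000) = 1/(71 - 1000) = 1/(-929) = -1/929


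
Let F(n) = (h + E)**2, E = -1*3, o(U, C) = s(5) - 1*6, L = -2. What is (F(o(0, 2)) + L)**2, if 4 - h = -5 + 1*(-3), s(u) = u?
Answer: 6241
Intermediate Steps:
h = 12 (h = 4 - (-5 + 1*(-3)) = 4 - (-5 - 3) = 4 - 1*(-8) = 4 + 8 = 12)
o(U, C) = -1 (o(U, C) = 5 - 1*6 = 5 - 6 = -1)
E = -3
F(n) = 81 (F(n) = (12 - 3)**2 = 9**2 = 81)
(F(o(0, 2)) + L)**2 = (81 - 2)**2 = 79**2 = 6241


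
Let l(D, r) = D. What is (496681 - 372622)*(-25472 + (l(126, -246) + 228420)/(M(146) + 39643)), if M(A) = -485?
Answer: -61856067378885/19579 ≈ -3.1593e+9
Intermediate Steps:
(496681 - 372622)*(-25472 + (l(126, -246) + 228420)/(M(146) + 39643)) = (496681 - 372622)*(-25472 + (126 + 228420)/(-485 + 39643)) = 124059*(-25472 + 228546/39158) = 124059*(-25472 + 228546*(1/39158)) = 124059*(-25472 + 114273/19579) = 124059*(-498602015/19579) = -61856067378885/19579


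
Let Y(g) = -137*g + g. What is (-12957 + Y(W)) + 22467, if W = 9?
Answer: 8286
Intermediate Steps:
Y(g) = -136*g
(-12957 + Y(W)) + 22467 = (-12957 - 136*9) + 22467 = (-12957 - 1224) + 22467 = -14181 + 22467 = 8286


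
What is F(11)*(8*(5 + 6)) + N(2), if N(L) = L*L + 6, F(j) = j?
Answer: 978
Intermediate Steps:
N(L) = 6 + L² (N(L) = L² + 6 = 6 + L²)
F(11)*(8*(5 + 6)) + N(2) = 11*(8*(5 + 6)) + (6 + 2²) = 11*(8*11) + (6 + 4) = 11*88 + 10 = 968 + 10 = 978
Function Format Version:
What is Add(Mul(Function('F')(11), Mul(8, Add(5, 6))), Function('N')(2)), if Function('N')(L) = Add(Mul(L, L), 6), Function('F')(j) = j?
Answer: 978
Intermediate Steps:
Function('N')(L) = Add(6, Pow(L, 2)) (Function('N')(L) = Add(Pow(L, 2), 6) = Add(6, Pow(L, 2)))
Add(Mul(Function('F')(11), Mul(8, Add(5, 6))), Function('N')(2)) = Add(Mul(11, Mul(8, Add(5, 6))), Add(6, Pow(2, 2))) = Add(Mul(11, Mul(8, 11)), Add(6, 4)) = Add(Mul(11, 88), 10) = Add(968, 10) = 978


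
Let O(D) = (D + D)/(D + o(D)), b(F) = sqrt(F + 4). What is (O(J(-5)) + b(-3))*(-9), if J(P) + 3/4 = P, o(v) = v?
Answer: -18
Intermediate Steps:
b(F) = sqrt(4 + F)
J(P) = -3/4 + P
O(D) = 1 (O(D) = (D + D)/(D + D) = (2*D)/((2*D)) = (2*D)*(1/(2*D)) = 1)
(O(J(-5)) + b(-3))*(-9) = (1 + sqrt(4 - 3))*(-9) = (1 + sqrt(1))*(-9) = (1 + 1)*(-9) = 2*(-9) = -18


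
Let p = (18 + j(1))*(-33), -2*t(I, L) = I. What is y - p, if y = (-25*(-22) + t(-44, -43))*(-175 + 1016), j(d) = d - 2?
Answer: 481613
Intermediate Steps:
j(d) = -2 + d
t(I, L) = -I/2
y = 481052 (y = (-25*(-22) - ½*(-44))*(-175 + 1016) = (550 + 22)*841 = 572*841 = 481052)
p = -561 (p = (18 + (-2 + 1))*(-33) = (18 - 1)*(-33) = 17*(-33) = -561)
y - p = 481052 - 1*(-561) = 481052 + 561 = 481613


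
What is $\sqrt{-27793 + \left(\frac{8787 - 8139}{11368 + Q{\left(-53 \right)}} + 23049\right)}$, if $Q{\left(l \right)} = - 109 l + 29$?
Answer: $\frac{2 i \sqrt{87450875287}}{8587} \approx 68.876 i$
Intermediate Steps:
$Q{\left(l \right)} = 29 - 109 l$
$\sqrt{-27793 + \left(\frac{8787 - 8139}{11368 + Q{\left(-53 \right)}} + 23049\right)} = \sqrt{-27793 + \left(\frac{8787 - 8139}{11368 + \left(29 - -5777\right)} + 23049\right)} = \sqrt{-27793 + \left(\frac{648}{11368 + \left(29 + 5777\right)} + 23049\right)} = \sqrt{-27793 + \left(\frac{648}{11368 + 5806} + 23049\right)} = \sqrt{-27793 + \left(\frac{648}{17174} + 23049\right)} = \sqrt{-27793 + \left(648 \cdot \frac{1}{17174} + 23049\right)} = \sqrt{-27793 + \left(\frac{324}{8587} + 23049\right)} = \sqrt{-27793 + \frac{197922087}{8587}} = \sqrt{- \frac{40736404}{8587}} = \frac{2 i \sqrt{87450875287}}{8587}$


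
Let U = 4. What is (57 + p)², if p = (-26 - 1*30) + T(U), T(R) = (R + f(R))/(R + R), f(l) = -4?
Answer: 1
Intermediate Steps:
T(R) = (-4 + R)/(2*R) (T(R) = (R - 4)/(R + R) = (-4 + R)/((2*R)) = (-4 + R)*(1/(2*R)) = (-4 + R)/(2*R))
p = -56 (p = (-26 - 1*30) + (½)*(-4 + 4)/4 = (-26 - 30) + (½)*(¼)*0 = -56 + 0 = -56)
(57 + p)² = (57 - 56)² = 1² = 1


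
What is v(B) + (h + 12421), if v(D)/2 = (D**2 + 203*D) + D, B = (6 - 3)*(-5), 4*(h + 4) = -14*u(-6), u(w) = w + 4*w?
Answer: 6852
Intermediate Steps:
u(w) = 5*w
h = 101 (h = -4 + (-70*(-6))/4 = -4 + (-14*(-30))/4 = -4 + (1/4)*420 = -4 + 105 = 101)
B = -15 (B = 3*(-5) = -15)
v(D) = 2*D**2 + 408*D (v(D) = 2*((D**2 + 203*D) + D) = 2*(D**2 + 204*D) = 2*D**2 + 408*D)
v(B) + (h + 12421) = 2*(-15)*(204 - 15) + (101 + 12421) = 2*(-15)*189 + 12522 = -5670 + 12522 = 6852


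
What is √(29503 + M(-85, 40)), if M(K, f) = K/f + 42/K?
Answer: √3410244030/340 ≈ 171.76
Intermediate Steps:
M(K, f) = 42/K + K/f
√(29503 + M(-85, 40)) = √(29503 + (42/(-85) - 85/40)) = √(29503 + (42*(-1/85) - 85*1/40)) = √(29503 + (-42/85 - 17/8)) = √(29503 - 1781/680) = √(20060259/680) = √3410244030/340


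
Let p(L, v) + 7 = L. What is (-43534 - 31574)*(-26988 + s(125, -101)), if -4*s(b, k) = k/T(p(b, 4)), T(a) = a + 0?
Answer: 239185838595/118 ≈ 2.0270e+9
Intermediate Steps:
p(L, v) = -7 + L
T(a) = a
s(b, k) = -k/(4*(-7 + b))
(-43534 - 31574)*(-26988 + s(125, -101)) = (-43534 - 31574)*(-26988 - 1*(-101)/(-28 + 4*125)) = -75108*(-26988 - 1*(-101)/(-28 + 500)) = -75108*(-26988 - 1*(-101)/472) = -75108*(-26988 - 1*(-101)*1/472) = -75108*(-26988 + 101/472) = -75108*(-12738235/472) = 239185838595/118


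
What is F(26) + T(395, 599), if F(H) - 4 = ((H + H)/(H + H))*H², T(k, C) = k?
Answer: 1075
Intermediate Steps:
F(H) = 4 + H² (F(H) = 4 + ((H + H)/(H + H))*H² = 4 + ((2*H)/((2*H)))*H² = 4 + ((2*H)*(1/(2*H)))*H² = 4 + 1*H² = 4 + H²)
F(26) + T(395, 599) = (4 + 26²) + 395 = (4 + 676) + 395 = 680 + 395 = 1075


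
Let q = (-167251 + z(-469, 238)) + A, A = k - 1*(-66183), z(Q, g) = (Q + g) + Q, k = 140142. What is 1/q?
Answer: 1/38374 ≈ 2.6059e-5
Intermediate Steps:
z(Q, g) = g + 2*Q
A = 206325 (A = 140142 - 1*(-66183) = 140142 + 66183 = 206325)
q = 38374 (q = (-167251 + (238 + 2*(-469))) + 206325 = (-167251 + (238 - 938)) + 206325 = (-167251 - 700) + 206325 = -167951 + 206325 = 38374)
1/q = 1/38374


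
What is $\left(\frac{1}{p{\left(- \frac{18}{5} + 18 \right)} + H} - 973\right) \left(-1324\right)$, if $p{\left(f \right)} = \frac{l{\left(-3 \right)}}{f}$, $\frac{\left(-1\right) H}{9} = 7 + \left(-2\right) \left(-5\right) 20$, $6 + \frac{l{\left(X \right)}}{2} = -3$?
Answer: $\frac{9606500460}{7457} \approx 1.2883 \cdot 10^{6}$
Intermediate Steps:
$l{\left(X \right)} = -18$ ($l{\left(X \right)} = -12 + 2 \left(-3\right) = -12 - 6 = -18$)
$H = -1863$ ($H = - 9 \left(7 + \left(-2\right) \left(-5\right) 20\right) = - 9 \left(7 + 10 \cdot 20\right) = - 9 \left(7 + 200\right) = \left(-9\right) 207 = -1863$)
$p{\left(f \right)} = - \frac{18}{f}$
$\left(\frac{1}{p{\left(- \frac{18}{5} + 18 \right)} + H} - 973\right) \left(-1324\right) = \left(\frac{1}{- \frac{18}{- \frac{18}{5} + 18} - 1863} - 973\right) \left(-1324\right) = \left(\frac{1}{- \frac{18}{\frac{72}{5}} - 1863} - 973\right) \left(-1324\right) = \left(\frac{1}{\left(-18\right) \frac{5}{72} - 1863} - 973\right) \left(-1324\right) = \left(\frac{1}{- \frac{5}{4} - 1863} - 973\right) \left(-1324\right) = \left(\frac{1}{- \frac{7457}{4}} - 973\right) \left(-1324\right) = \left(- \frac{4}{7457} - 973\right) \left(-1324\right) = \left(- \frac{7255665}{7457}\right) \left(-1324\right) = \frac{9606500460}{7457}$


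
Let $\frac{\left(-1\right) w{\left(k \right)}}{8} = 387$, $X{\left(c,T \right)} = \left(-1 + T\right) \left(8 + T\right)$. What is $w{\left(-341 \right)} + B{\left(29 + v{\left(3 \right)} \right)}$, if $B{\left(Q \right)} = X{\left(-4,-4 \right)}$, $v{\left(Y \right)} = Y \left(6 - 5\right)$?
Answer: $-3116$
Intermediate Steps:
$v{\left(Y \right)} = Y$ ($v{\left(Y \right)} = Y 1 = Y$)
$B{\left(Q \right)} = -20$ ($B{\left(Q \right)} = -8 + \left(-4\right)^{2} + 7 \left(-4\right) = -8 + 16 - 28 = -20$)
$w{\left(k \right)} = -3096$ ($w{\left(k \right)} = \left(-8\right) 387 = -3096$)
$w{\left(-341 \right)} + B{\left(29 + v{\left(3 \right)} \right)} = -3096 - 20 = -3116$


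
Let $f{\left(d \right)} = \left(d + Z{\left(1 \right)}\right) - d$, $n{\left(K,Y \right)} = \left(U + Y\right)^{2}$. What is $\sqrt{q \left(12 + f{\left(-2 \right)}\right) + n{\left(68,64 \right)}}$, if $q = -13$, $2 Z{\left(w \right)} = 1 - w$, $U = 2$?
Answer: $10 \sqrt{42} \approx 64.807$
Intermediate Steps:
$Z{\left(w \right)} = \frac{1}{2} - \frac{w}{2}$ ($Z{\left(w \right)} = \frac{1 - w}{2} = \frac{1}{2} - \frac{w}{2}$)
$n{\left(K,Y \right)} = \left(2 + Y\right)^{2}$
$f{\left(d \right)} = 0$ ($f{\left(d \right)} = \left(d + \left(\frac{1}{2} - \frac{1}{2}\right)\right) - d = \left(d + 0\right) - d = d - d = 0$)
$\sqrt{q \left(12 + f{\left(-2 \right)}\right) + n{\left(68,64 \right)}} = \sqrt{- 13 \left(12 + 0\right) + \left(2 + 64\right)^{2}} = \sqrt{\left(-13\right) 12 + 66^{2}} = \sqrt{-156 + 4356} = \sqrt{4200} = 10 \sqrt{42}$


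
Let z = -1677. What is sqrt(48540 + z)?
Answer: 3*sqrt(5207) ≈ 216.48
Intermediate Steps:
sqrt(48540 + z) = sqrt(48540 - 1677) = sqrt(46863) = 3*sqrt(5207)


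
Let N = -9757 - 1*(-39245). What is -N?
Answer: -29488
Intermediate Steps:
N = 29488 (N = -9757 + 39245 = 29488)
-N = -1*29488 = -29488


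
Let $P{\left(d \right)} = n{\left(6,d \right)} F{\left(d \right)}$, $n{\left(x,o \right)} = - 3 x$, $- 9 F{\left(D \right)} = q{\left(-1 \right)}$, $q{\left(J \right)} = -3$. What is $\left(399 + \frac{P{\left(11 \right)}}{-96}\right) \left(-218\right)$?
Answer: $- \frac{695965}{8} \approx -86996.0$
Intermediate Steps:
$F{\left(D \right)} = \frac{1}{3}$ ($F{\left(D \right)} = \left(- \frac{1}{9}\right) \left(-3\right) = \frac{1}{3}$)
$P{\left(d \right)} = -6$ ($P{\left(d \right)} = \left(-3\right) 6 \cdot \frac{1}{3} = \left(-18\right) \frac{1}{3} = -6$)
$\left(399 + \frac{P{\left(11 \right)}}{-96}\right) \left(-218\right) = \left(399 - \frac{6}{-96}\right) \left(-218\right) = \left(399 - - \frac{1}{16}\right) \left(-218\right) = \left(399 + \frac{1}{16}\right) \left(-218\right) = \frac{6385}{16} \left(-218\right) = - \frac{695965}{8}$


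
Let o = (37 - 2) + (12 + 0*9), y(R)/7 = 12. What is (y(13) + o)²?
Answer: 17161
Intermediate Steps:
y(R) = 84 (y(R) = 7*12 = 84)
o = 47 (o = 35 + (12 + 0) = 35 + 12 = 47)
(y(13) + o)² = (84 + 47)² = 131² = 17161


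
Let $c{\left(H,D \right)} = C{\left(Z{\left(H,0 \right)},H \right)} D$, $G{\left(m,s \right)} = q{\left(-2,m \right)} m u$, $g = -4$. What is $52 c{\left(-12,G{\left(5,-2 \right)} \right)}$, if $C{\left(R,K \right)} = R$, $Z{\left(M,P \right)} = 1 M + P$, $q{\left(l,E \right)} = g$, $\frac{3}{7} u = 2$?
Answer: $58240$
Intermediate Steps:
$u = \frac{14}{3}$ ($u = \frac{7}{3} \cdot 2 = \frac{14}{3} \approx 4.6667$)
$q{\left(l,E \right)} = -4$
$Z{\left(M,P \right)} = M + P$
$G{\left(m,s \right)} = - \frac{56 m}{3}$ ($G{\left(m,s \right)} = - 4 m \frac{14}{3} = - \frac{56 m}{3}$)
$c{\left(H,D \right)} = D H$ ($c{\left(H,D \right)} = \left(H + 0\right) D = H D = D H$)
$52 c{\left(-12,G{\left(5,-2 \right)} \right)} = 52 \left(- \frac{56}{3}\right) 5 \left(-12\right) = 52 \left(\left(- \frac{280}{3}\right) \left(-12\right)\right) = 52 \cdot 1120 = 58240$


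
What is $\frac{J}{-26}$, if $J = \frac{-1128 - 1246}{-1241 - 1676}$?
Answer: $- \frac{1187}{37921} \approx -0.031302$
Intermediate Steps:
$J = \frac{2374}{2917}$ ($J = - \frac{2374}{-2917} = \left(-2374\right) \left(- \frac{1}{2917}\right) = \frac{2374}{2917} \approx 0.81385$)
$\frac{J}{-26} = \frac{1}{-26} \cdot \frac{2374}{2917} = \left(- \frac{1}{26}\right) \frac{2374}{2917} = - \frac{1187}{37921}$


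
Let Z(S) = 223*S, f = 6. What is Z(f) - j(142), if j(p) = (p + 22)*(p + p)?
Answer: -45238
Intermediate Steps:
j(p) = 2*p*(22 + p) (j(p) = (22 + p)*(2*p) = 2*p*(22 + p))
Z(f) - j(142) = 223*6 - 2*142*(22 + 142) = 1338 - 2*142*164 = 1338 - 1*46576 = 1338 - 46576 = -45238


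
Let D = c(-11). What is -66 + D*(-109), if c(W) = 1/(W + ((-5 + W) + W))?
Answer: -2399/38 ≈ -63.132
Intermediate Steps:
c(W) = 1/(-5 + 3*W) (c(W) = 1/(W + (-5 + 2*W)) = 1/(-5 + 3*W))
D = -1/38 (D = 1/(-5 + 3*(-11)) = 1/(-5 - 33) = 1/(-38) = -1/38 ≈ -0.026316)
-66 + D*(-109) = -66 - 1/38*(-109) = -66 + 109/38 = -2399/38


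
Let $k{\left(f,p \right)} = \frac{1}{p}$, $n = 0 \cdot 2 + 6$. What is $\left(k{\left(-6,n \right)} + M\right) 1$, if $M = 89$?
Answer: $\frac{535}{6} \approx 89.167$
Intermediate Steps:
$n = 6$ ($n = 0 + 6 = 6$)
$\left(k{\left(-6,n \right)} + M\right) 1 = \left(\frac{1}{6} + 89\right) 1 = \frac{535}{6} \cdot 1 = \frac{535}{6}$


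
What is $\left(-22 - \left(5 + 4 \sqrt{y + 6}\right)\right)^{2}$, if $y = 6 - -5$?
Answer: $1001 + 216 \sqrt{17} \approx 1891.6$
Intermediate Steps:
$y = 11$ ($y = 6 + 5 = 11$)
$\left(-22 - \left(5 + 4 \sqrt{y + 6}\right)\right)^{2} = \left(-22 - \left(5 + 4 \sqrt{11 + 6}\right)\right)^{2} = \left(-22 - \left(5 + 4 \sqrt{17}\right)\right)^{2} = \left(-27 - 4 \sqrt{17}\right)^{2}$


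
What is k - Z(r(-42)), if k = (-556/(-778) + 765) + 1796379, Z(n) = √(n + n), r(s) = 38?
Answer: 699089294/389 - 2*√19 ≈ 1.7971e+6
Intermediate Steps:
Z(n) = √2*√n (Z(n) = √(2*n) = √2*√n)
k = 699089294/389 (k = (-556*(-1/778) + 765) + 1796379 = (278/389 + 765) + 1796379 = 297863/389 + 1796379 = 699089294/389 ≈ 1.7971e+6)
k - Z(r(-42)) = 699089294/389 - √2*√38 = 699089294/389 - 2*√19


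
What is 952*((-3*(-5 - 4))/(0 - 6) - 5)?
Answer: -9044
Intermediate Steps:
952*((-3*(-5 - 4))/(0 - 6) - 5) = 952*(-3*(-9)/(-6) - 5) = 952*(27*(-⅙) - 5) = 952*(-9/2 - 5) = 952*(-19/2) = -9044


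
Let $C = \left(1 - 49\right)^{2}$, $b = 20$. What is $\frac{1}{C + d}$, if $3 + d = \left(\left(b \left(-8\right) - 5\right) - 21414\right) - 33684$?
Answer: $- \frac{1}{52962} \approx -1.8881 \cdot 10^{-5}$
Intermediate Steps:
$C = 2304$ ($C = \left(-48\right)^{2} = 2304$)
$d = -55266$ ($d = -3 + \left(\left(\left(20 \left(-8\right) - 5\right) - 21414\right) - 33684\right) = -3 - 55263 = -55266$)
$\frac{1}{C + d} = \frac{1}{2304 - 55266} = \frac{1}{-52962} = - \frac{1}{52962}$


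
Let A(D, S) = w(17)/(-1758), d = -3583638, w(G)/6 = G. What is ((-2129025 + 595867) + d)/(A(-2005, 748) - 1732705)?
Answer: 749610614/253841291 ≈ 2.9531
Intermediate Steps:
w(G) = 6*G
A(D, S) = -17/293 (A(D, S) = (6*17)/(-1758) = 102*(-1/1758) = -17/293)
((-2129025 + 595867) + d)/(A(-2005, 748) - 1732705) = ((-2129025 + 595867) - 3583638)/(-17/293 - 1732705) = (-1533158 - 3583638)/(-507682582/293) = -5116796*(-293/507682582) = 749610614/253841291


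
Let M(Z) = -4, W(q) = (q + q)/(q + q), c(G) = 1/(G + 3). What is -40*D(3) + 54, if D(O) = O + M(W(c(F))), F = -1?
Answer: 94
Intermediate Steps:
c(G) = 1/(3 + G)
W(q) = 1 (W(q) = (2*q)/((2*q)) = (2*q)*(1/(2*q)) = 1)
D(O) = -4 + O (D(O) = O - 4 = -4 + O)
-40*D(3) + 54 = -40*(-4 + 3) + 54 = -40*(-1) + 54 = 40 + 54 = 94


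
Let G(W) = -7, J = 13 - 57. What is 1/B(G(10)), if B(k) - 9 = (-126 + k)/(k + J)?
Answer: 51/592 ≈ 0.086149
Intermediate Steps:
J = -44
B(k) = 9 + (-126 + k)/(-44 + k) (B(k) = 9 + (-126 + k)/(k - 44) = 9 + (-126 + k)/(-44 + k))
1/B(G(10)) = 1/(2*(-261 + 5*(-7))/(-44 - 7)) = 1/(2*(-261 - 35)/(-51)) = 1/(2*(-1/51)*(-296)) = 1/(592/51) = 51/592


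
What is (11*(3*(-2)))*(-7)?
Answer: 462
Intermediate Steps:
(11*(3*(-2)))*(-7) = (11*(-6))*(-7) = -66*(-7) = 462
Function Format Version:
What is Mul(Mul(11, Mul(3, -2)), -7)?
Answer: 462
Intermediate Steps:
Mul(Mul(11, Mul(3, -2)), -7) = Mul(Mul(11, -6), -7) = Mul(-66, -7) = 462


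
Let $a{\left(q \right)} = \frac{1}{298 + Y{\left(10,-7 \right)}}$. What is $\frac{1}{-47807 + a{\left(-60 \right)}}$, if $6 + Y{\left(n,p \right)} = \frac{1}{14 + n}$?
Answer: $- \frac{7009}{335079239} \approx -2.0917 \cdot 10^{-5}$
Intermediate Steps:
$Y{\left(n,p \right)} = -6 + \frac{1}{14 + n}$
$a{\left(q \right)} = \frac{24}{7009}$ ($a{\left(q \right)} = \frac{1}{298 + \frac{-83 - 60}{14 + 10}} = \frac{1}{298 + \frac{-83 - 60}{24}} = \frac{1}{298 + \frac{1}{24} \left(-143\right)} = \frac{1}{298 - \frac{143}{24}} = \frac{1}{\frac{7009}{24}} = \frac{24}{7009}$)
$\frac{1}{-47807 + a{\left(-60 \right)}} = \frac{1}{-47807 + \frac{24}{7009}} = \frac{1}{- \frac{335079239}{7009}} = - \frac{7009}{335079239}$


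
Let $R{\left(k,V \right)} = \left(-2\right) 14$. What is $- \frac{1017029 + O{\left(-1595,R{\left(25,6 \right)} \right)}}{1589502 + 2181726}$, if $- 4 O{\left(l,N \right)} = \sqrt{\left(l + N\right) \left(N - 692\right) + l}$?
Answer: $- \frac{1017029}{3771228} + \frac{\sqrt{1166965}}{15084912} \approx -0.26961$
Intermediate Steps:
$R{\left(k,V \right)} = -28$
$O{\left(l,N \right)} = - \frac{\sqrt{l + \left(-692 + N\right) \left(N + l\right)}}{4}$ ($O{\left(l,N \right)} = - \frac{\sqrt{\left(l + N\right) \left(N - 692\right) + l}}{4} = - \frac{\sqrt{\left(N + l\right) \left(-692 + N\right) + l}}{4} = - \frac{\sqrt{\left(-692 + N\right) \left(N + l\right) + l}}{4} = - \frac{\sqrt{l + \left(-692 + N\right) \left(N + l\right)}}{4}$)
$- \frac{1017029 + O{\left(-1595,R{\left(25,6 \right)} \right)}}{1589502 + 2181726} = - \frac{1017029 - \frac{\sqrt{\left(-28\right)^{2} - -19376 - -1102145 - -44660}}{4}}{1589502 + 2181726} = - \frac{1017029 - \frac{\sqrt{784 + 19376 + 1102145 + 44660}}{4}}{3771228} = - \frac{1017029 - \frac{\sqrt{1166965}}{4}}{3771228} = - (\frac{1017029}{3771228} - \frac{\sqrt{1166965}}{15084912}) = - \frac{1017029}{3771228} + \frac{\sqrt{1166965}}{15084912}$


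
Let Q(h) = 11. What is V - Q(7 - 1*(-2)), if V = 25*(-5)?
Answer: -136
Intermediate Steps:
V = -125
V - Q(7 - 1*(-2)) = -125 - 1*11 = -125 - 11 = -136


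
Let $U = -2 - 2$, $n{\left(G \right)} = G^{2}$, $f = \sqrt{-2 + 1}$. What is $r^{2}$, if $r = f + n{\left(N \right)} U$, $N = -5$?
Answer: $\left(-100 + i\right)^{2} \approx 9999.0 - 200.0 i$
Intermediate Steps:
$f = i$ ($f = \sqrt{-1} = i \approx 1.0 i$)
$U = -4$ ($U = -2 - 2 = -4$)
$r = -100 + i$ ($r = i + \left(-5\right)^{2} \left(-4\right) = i + 25 \left(-4\right) = i - 100 = -100 + i \approx -100.0 + 1.0 i$)
$r^{2} = \left(-100 + i\right)^{2}$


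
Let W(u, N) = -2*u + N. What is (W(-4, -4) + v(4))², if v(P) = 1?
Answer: 25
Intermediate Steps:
W(u, N) = N - 2*u
(W(-4, -4) + v(4))² = ((-4 - 2*(-4)) + 1)² = ((-4 + 8) + 1)² = (4 + 1)² = 5² = 25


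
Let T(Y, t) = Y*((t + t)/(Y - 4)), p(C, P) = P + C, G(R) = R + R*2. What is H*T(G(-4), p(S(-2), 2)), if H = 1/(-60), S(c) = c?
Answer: 0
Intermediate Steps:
G(R) = 3*R (G(R) = R + 2*R = 3*R)
p(C, P) = C + P
T(Y, t) = 2*Y*t/(-4 + Y) (T(Y, t) = Y*((2*t)/(-4 + Y)) = Y*(2*t/(-4 + Y)) = 2*Y*t/(-4 + Y))
H = -1/60 ≈ -0.016667
H*T(G(-4), p(S(-2), 2)) = -3*(-4)*(-2 + 2)/(30*(-4 + 3*(-4))) = -(-12)*0/(30*(-4 - 12)) = -(-12)*0/(30*(-16)) = -(-12)*0*(-1)/(30*16) = -1/60*0 = 0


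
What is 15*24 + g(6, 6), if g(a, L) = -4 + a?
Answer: 362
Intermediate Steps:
15*24 + g(6, 6) = 15*24 + (-4 + 6) = 360 + 2 = 362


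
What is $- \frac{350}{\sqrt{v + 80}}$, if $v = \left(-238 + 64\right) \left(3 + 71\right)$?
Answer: $\frac{25 i \sqrt{3199}}{457} \approx 3.0941 i$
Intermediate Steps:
$v = -12876$ ($v = \left(-174\right) 74 = -12876$)
$- \frac{350}{\sqrt{v + 80}} = - \frac{350}{\sqrt{-12876 + 80}} = - \frac{350}{\sqrt{-12796}} = - \frac{350}{2 i \sqrt{3199}} = - 350 \left(- \frac{i \sqrt{3199}}{6398}\right) = \frac{25 i \sqrt{3199}}{457}$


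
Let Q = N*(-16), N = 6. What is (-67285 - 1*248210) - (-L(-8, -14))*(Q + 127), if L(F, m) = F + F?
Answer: -315991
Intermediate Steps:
L(F, m) = 2*F
Q = -96 (Q = 6*(-16) = -96)
(-67285 - 1*248210) - (-L(-8, -14))*(Q + 127) = (-67285 - 1*248210) - (-2*(-8))*(-96 + 127) = (-67285 - 248210) - (-1*(-16))*31 = -315495 - 16*31 = -315495 - 1*496 = -315495 - 496 = -315991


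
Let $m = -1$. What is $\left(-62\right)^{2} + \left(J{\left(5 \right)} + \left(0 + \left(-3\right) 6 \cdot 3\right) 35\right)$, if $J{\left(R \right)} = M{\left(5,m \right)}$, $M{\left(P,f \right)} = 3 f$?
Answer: $1951$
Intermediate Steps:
$J{\left(R \right)} = -3$ ($J{\left(R \right)} = 3 \left(-1\right) = -3$)
$\left(-62\right)^{2} + \left(J{\left(5 \right)} + \left(0 + \left(-3\right) 6 \cdot 3\right) 35\right) = \left(-62\right)^{2} + \left(-3 + \left(0 + \left(-3\right) 6 \cdot 3\right) 35\right) = 3844 + \left(-3 + \left(0 - 54\right) 35\right) = 3844 - 1893 = 1951$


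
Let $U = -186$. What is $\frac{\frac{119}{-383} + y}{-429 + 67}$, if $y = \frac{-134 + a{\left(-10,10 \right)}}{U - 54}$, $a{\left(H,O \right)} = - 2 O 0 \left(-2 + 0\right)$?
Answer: $- \frac{11381}{16637520} \approx -0.00068406$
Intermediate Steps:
$a{\left(H,O \right)} = 0$ ($a{\left(H,O \right)} = - 2 O 0 \left(-2\right) = - 2 O 0 = 0$)
$y = \frac{67}{120}$ ($y = \frac{-134 + 0}{-186 - 54} = - \frac{134}{-240} = \left(-134\right) \left(- \frac{1}{240}\right) = \frac{67}{120} \approx 0.55833$)
$\frac{\frac{119}{-383} + y}{-429 + 67} = \frac{\frac{119}{-383} + \frac{67}{120}}{-429 + 67} = \frac{119 \left(- \frac{1}{383}\right) + \frac{67}{120}}{-362} = \left(- \frac{119}{383} + \frac{67}{120}\right) \left(- \frac{1}{362}\right) = \frac{11381}{45960} \left(- \frac{1}{362}\right) = - \frac{11381}{16637520}$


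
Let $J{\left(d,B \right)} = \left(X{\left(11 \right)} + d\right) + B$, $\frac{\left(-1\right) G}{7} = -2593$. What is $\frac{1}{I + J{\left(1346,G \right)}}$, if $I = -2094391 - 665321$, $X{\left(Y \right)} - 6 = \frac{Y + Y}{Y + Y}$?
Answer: $- \frac{1}{2740208} \approx -3.6494 \cdot 10^{-7}$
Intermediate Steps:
$G = 18151$ ($G = \left(-7\right) \left(-2593\right) = 18151$)
$X{\left(Y \right)} = 7$ ($X{\left(Y \right)} = 6 + \frac{Y + Y}{Y + Y} = 6 + \frac{2 Y}{2 Y} = 6 + 2 Y \frac{1}{2 Y} = 6 + 1 = 7$)
$I = -2759712$
$J{\left(d,B \right)} = 7 + B + d$ ($J{\left(d,B \right)} = \left(7 + d\right) + B = 7 + B + d$)
$\frac{1}{I + J{\left(1346,G \right)}} = \frac{1}{-2759712 + \left(7 + 18151 + 1346\right)} = \frac{1}{-2759712 + 19504} = \frac{1}{-2740208} = - \frac{1}{2740208}$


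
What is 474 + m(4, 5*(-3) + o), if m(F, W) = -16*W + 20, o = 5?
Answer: 654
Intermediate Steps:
m(F, W) = 20 - 16*W
474 + m(4, 5*(-3) + o) = 474 + (20 - 16*(5*(-3) + 5)) = 474 + (20 - 16*(-15 + 5)) = 474 + (20 - 16*(-10)) = 474 + (20 + 160) = 474 + 180 = 654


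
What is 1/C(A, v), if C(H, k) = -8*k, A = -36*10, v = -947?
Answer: 1/7576 ≈ 0.00013200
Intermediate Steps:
A = -360
1/C(A, v) = 1/(-8*(-947)) = 1/7576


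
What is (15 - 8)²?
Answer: 49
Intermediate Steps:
(15 - 8)² = 7² = 49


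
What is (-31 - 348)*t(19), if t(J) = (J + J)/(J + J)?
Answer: -379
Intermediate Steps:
t(J) = 1 (t(J) = (2*J)/((2*J)) = (2*J)*(1/(2*J)) = 1)
(-31 - 348)*t(19) = (-31 - 348)*1 = -379*1 = -379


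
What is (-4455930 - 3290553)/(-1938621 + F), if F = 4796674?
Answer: -7746483/2858053 ≈ -2.7104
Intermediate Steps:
(-4455930 - 3290553)/(-1938621 + F) = (-4455930 - 3290553)/(-1938621 + 4796674) = -7746483/2858053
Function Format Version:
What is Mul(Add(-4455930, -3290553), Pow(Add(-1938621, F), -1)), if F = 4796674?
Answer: Rational(-7746483, 2858053) ≈ -2.7104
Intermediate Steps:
Mul(Add(-4455930, -3290553), Pow(Add(-1938621, F), -1)) = Mul(Add(-4455930, -3290553), Pow(Add(-1938621, 4796674), -1)) = Mul(-7746483, Pow(2858053, -1)) = Mul(-7746483, Rational(1, 2858053)) = Rational(-7746483, 2858053)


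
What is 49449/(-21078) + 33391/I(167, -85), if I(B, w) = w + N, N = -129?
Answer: -59533132/375891 ≈ -158.38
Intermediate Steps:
I(B, w) = -129 + w (I(B, w) = w - 129 = -129 + w)
49449/(-21078) + 33391/I(167, -85) = 49449/(-21078) + 33391/(-129 - 85) = 49449*(-1/21078) + 33391/(-214) = -16483/7026 + 33391*(-1/214) = -16483/7026 - 33391/214 = -59533132/375891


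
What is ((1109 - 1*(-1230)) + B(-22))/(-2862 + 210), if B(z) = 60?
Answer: -2399/2652 ≈ -0.90460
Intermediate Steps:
((1109 - 1*(-1230)) + B(-22))/(-2862 + 210) = ((1109 - 1*(-1230)) + 60)/(-2862 + 210) = ((1109 + 1230) + 60)/(-2652) = (2339 + 60)*(-1/2652) = 2399*(-1/2652) = -2399/2652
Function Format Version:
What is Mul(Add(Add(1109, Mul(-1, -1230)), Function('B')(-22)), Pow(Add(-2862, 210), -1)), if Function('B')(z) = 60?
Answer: Rational(-2399, 2652) ≈ -0.90460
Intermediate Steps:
Mul(Add(Add(1109, Mul(-1, -1230)), Function('B')(-22)), Pow(Add(-2862, 210), -1)) = Mul(Add(Add(1109, Mul(-1, -1230)), 60), Pow(Add(-2862, 210), -1)) = Mul(Add(Add(1109, 1230), 60), Pow(-2652, -1)) = Mul(Add(2339, 60), Rational(-1, 2652)) = Mul(2399, Rational(-1, 2652)) = Rational(-2399, 2652)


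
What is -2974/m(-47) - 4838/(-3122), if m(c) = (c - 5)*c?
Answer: 634811/1907542 ≈ 0.33279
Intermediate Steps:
m(c) = c*(-5 + c) (m(c) = (-5 + c)*c = c*(-5 + c))
-2974/m(-47) - 4838/(-3122) = -2974*(-1/(47*(-5 - 47))) - 4838/(-3122) = -2974/((-47*(-52))) - 4838*(-1/3122) = -2974/2444 + 2419/1561 = -2974*1/2444 + 2419/1561 = -1487/1222 + 2419/1561 = 634811/1907542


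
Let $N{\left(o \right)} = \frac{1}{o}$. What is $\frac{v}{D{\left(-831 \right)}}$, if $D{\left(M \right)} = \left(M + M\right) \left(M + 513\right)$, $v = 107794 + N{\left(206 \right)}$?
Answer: $\frac{2467285}{12097144} \approx 0.20396$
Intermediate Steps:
$v = \frac{22205565}{206}$ ($v = 107794 + \frac{1}{206} = \frac{22205565}{206} \approx 1.0779 \cdot 10^{5}$)
$D{\left(M \right)} = 2 M \left(513 + M\right)$
$\frac{v}{D{\left(-831 \right)}} = \frac{22205565}{206 \cdot 2 \left(-831\right) \left(513 - 831\right)} = \frac{22205565}{206 \cdot 2 \left(-831\right) \left(-318\right)} = \frac{22205565}{206 \cdot 528516} = \frac{22205565}{206} \cdot \frac{1}{528516} = \frac{2467285}{12097144}$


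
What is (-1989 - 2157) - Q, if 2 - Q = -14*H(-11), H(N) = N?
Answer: -3994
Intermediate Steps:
Q = -152 (Q = 2 - (-14)*(-11) = 2 - 1*154 = 2 - 154 = -152)
(-1989 - 2157) - Q = (-1989 - 2157) - 1*(-152) = -4146 + 152 = -3994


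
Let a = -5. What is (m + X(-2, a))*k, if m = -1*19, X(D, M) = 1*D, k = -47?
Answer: 987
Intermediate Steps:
X(D, M) = D
m = -19
(m + X(-2, a))*k = (-19 - 2)*(-47) = -21*(-47) = 987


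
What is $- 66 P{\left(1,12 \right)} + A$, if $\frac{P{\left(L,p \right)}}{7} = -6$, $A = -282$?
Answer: $2490$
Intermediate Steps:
$P{\left(L,p \right)} = -42$ ($P{\left(L,p \right)} = 7 \left(-6\right) = -42$)
$- 66 P{\left(1,12 \right)} + A = \left(-66\right) \left(-42\right) - 282 = 2772 - 282 = 2490$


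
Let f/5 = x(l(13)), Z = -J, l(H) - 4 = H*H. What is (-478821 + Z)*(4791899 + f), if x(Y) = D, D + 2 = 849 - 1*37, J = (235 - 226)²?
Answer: -2296789567998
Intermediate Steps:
l(H) = 4 + H² (l(H) = 4 + H*H = 4 + H²)
J = 81 (J = 9² = 81)
Z = -81 (Z = -1*81 = -81)
D = 810 (D = -2 + (849 - 1*37) = -2 + (849 - 37) = -2 + 812 = 810)
x(Y) = 810
f = 4050 (f = 5*810 = 4050)
(-478821 + Z)*(4791899 + f) = (-478821 - 81)*(4791899 + 4050) = -478902*4795949 = -2296789567998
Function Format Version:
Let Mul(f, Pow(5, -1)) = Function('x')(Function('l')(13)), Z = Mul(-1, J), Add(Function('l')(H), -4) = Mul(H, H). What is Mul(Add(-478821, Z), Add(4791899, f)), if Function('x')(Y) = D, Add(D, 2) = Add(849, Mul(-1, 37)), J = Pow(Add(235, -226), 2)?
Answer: -2296789567998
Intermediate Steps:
Function('l')(H) = Add(4, Pow(H, 2)) (Function('l')(H) = Add(4, Mul(H, H)) = Add(4, Pow(H, 2)))
J = 81 (J = Pow(9, 2) = 81)
Z = -81 (Z = Mul(-1, 81) = -81)
D = 810 (D = Add(-2, Add(849, Mul(-1, 37))) = Add(-2, Add(849, -37)) = Add(-2, 812) = 810)
Function('x')(Y) = 810
f = 4050 (f = Mul(5, 810) = 4050)
Mul(Add(-478821, Z), Add(4791899, f)) = Mul(Add(-478821, -81), Add(4791899, 4050)) = Mul(-478902, 4795949) = -2296789567998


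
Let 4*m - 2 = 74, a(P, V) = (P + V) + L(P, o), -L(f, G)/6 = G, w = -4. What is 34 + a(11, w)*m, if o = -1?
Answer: 281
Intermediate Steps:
L(f, G) = -6*G
a(P, V) = 6 + P + V (a(P, V) = (P + V) - 6*(-1) = (P + V) + 6 = 6 + P + V)
m = 19 (m = 1/2 + (1/4)*74 = 1/2 + 37/2 = 19)
34 + a(11, w)*m = 34 + (6 + 11 - 4)*19 = 34 + 13*19 = 34 + 247 = 281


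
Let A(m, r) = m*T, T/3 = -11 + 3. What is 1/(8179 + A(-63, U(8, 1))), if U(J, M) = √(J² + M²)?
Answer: 1/9691 ≈ 0.00010319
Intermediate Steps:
T = -24 (T = 3*(-11 + 3) = 3*(-8) = -24)
A(m, r) = -24*m (A(m, r) = m*(-24) = -24*m)
1/(8179 + A(-63, U(8, 1))) = 1/(8179 - 24*(-63)) = 1/(8179 + 1512) = 1/9691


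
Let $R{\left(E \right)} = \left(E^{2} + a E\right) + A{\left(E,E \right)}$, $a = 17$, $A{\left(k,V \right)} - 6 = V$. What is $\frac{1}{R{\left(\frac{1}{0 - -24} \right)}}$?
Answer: $\frac{576}{3889} \approx 0.14811$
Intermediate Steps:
$A{\left(k,V \right)} = 6 + V$
$R{\left(E \right)} = 6 + E^{2} + 18 E$ ($R{\left(E \right)} = \left(E^{2} + 17 E\right) + \left(6 + E\right) = 6 + E^{2} + 18 E$)
$\frac{1}{R{\left(\frac{1}{0 - -24} \right)}} = \frac{1}{6 + \left(\frac{1}{0 - -24}\right)^{2} + \frac{18}{0 - -24}} = \frac{1}{6 + \left(\frac{1}{0 + 24}\right)^{2} + \frac{18}{0 + 24}} = \frac{1}{6 + \left(\frac{1}{24}\right)^{2} + \frac{18}{24}} = \frac{1}{6 + \left(\frac{1}{24}\right)^{2} + 18 \cdot \frac{1}{24}} = \frac{1}{6 + \frac{1}{576} + \frac{3}{4}} = \frac{1}{\frac{3889}{576}} = \frac{576}{3889}$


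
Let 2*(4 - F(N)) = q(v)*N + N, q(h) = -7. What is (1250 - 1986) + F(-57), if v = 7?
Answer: -903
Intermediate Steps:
F(N) = 4 + 3*N (F(N) = 4 - (-7*N + N)/2 = 4 - (-3)*N = 4 + 3*N)
(1250 - 1986) + F(-57) = (1250 - 1986) + (4 + 3*(-57)) = -736 + (4 - 171) = -736 - 167 = -903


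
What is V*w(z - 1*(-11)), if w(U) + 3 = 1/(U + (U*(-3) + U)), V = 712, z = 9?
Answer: -10858/5 ≈ -2171.6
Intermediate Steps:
w(U) = -3 - 1/U (w(U) = -3 + 1/(U + (U*(-3) + U)) = -3 + 1/(U + (-3*U + U)) = -3 + 1/(U - 2*U) = -3 + 1/(-U) = -3 - 1/U)
V*w(z - 1*(-11)) = 712*(-3 - 1/(9 - 1*(-11))) = 712*(-3 - 1/(9 + 11)) = 712*(-3 - 1/20) = 712*(-61/20) = -10858/5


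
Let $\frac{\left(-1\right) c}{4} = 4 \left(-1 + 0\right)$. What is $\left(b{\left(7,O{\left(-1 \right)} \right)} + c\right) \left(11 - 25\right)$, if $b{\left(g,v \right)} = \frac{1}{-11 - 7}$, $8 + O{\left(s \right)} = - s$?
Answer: $- \frac{2009}{9} \approx -223.22$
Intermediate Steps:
$O{\left(s \right)} = -8 - s$
$b{\left(g,v \right)} = - \frac{1}{18}$ ($b{\left(g,v \right)} = \frac{1}{-18} = - \frac{1}{18}$)
$c = 16$ ($c = - 4 \cdot 4 \left(-1 + 0\right) = - 4 \cdot 4 \left(-1\right) = \left(-4\right) \left(-4\right) = 16$)
$\left(b{\left(7,O{\left(-1 \right)} \right)} + c\right) \left(11 - 25\right) = \left(- \frac{1}{18} + 16\right) \left(11 - 25\right) = \frac{287 \left(11 - 25\right)}{18} = \frac{287}{18} \left(-14\right) = - \frac{2009}{9}$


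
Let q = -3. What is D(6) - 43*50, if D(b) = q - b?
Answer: -2159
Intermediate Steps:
D(b) = -3 - b
D(6) - 43*50 = (-3 - 1*6) - 43*50 = (-3 - 6) - 2150 = -9 - 2150 = -2159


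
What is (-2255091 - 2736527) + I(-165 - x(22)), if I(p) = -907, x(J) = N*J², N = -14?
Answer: -4992525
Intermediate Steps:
x(J) = -14*J²
(-2255091 - 2736527) + I(-165 - x(22)) = (-2255091 - 2736527) - 907 = -4991618 - 907 = -4992525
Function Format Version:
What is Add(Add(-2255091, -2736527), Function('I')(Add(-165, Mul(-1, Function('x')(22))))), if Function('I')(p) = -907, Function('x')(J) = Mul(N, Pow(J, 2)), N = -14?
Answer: -4992525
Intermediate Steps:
Function('x')(J) = Mul(-14, Pow(J, 2))
Add(Add(-2255091, -2736527), Function('I')(Add(-165, Mul(-1, Function('x')(22))))) = Add(Add(-2255091, -2736527), -907) = Add(-4991618, -907) = -4992525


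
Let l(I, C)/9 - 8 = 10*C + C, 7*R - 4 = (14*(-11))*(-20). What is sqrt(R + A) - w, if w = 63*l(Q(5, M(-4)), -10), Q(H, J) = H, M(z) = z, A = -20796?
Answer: 57834 + 6*I*sqrt(27706)/7 ≈ 57834.0 + 142.67*I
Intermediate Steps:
R = 3084/7 (R = 4/7 + ((14*(-11))*(-20))/7 = 4/7 + (-154*(-20))/7 = 4/7 + (1/7)*3080 = 4/7 + 440 = 3084/7 ≈ 440.57)
l(I, C) = 72 + 99*C (l(I, C) = 72 + 9*(10*C + C) = 72 + 9*(11*C) = 72 + 99*C)
w = -57834 (w = 63*(72 + 99*(-10)) = 63*(72 - 990) = 63*(-918) = -57834)
sqrt(R + A) - w = sqrt(3084/7 - 20796) - 1*(-57834) = sqrt(-142488/7) + 57834 = 6*I*sqrt(27706)/7 + 57834 = 57834 + 6*I*sqrt(27706)/7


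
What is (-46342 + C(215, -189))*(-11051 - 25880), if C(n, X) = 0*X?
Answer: 1711456402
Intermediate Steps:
C(n, X) = 0
(-46342 + C(215, -189))*(-11051 - 25880) = (-46342 + 0)*(-11051 - 25880) = -46342*(-36931) = 1711456402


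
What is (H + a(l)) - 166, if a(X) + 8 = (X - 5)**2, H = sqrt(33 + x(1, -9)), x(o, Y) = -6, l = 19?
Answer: 22 + 3*sqrt(3) ≈ 27.196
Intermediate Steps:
H = 3*sqrt(3) (H = sqrt(33 - 6) = sqrt(27) = 3*sqrt(3) ≈ 5.1962)
a(X) = -8 + (-5 + X)**2 (a(X) = -8 + (X - 5)**2 = -8 + (-5 + X)**2)
(H + a(l)) - 166 = (3*sqrt(3) + (-8 + (-5 + 19)**2)) - 166 = (3*sqrt(3) + (-8 + 14**2)) - 166 = (3*sqrt(3) + (-8 + 196)) - 166 = (3*sqrt(3) + 188) - 166 = (188 + 3*sqrt(3)) - 166 = 22 + 3*sqrt(3)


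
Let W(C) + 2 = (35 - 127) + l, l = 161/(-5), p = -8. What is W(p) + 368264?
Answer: 1840689/5 ≈ 3.6814e+5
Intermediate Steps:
l = -161/5 (l = 161*(-⅕) = -161/5 ≈ -32.200)
W(C) = -631/5 (W(C) = -2 + ((35 - 127) - 161/5) = -2 + (-92 - 161/5) = -2 - 621/5 = -631/5)
W(p) + 368264 = -631/5 + 368264 = 1840689/5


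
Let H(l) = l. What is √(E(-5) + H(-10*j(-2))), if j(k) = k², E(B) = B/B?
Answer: I*√39 ≈ 6.245*I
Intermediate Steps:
E(B) = 1
√(E(-5) + H(-10*j(-2))) = √(1 - 10*(-2)²) = √(1 - 10*4) = √(1 - 40) = √(-39) = I*√39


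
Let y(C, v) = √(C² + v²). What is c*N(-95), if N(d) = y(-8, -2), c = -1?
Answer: -2*√17 ≈ -8.2462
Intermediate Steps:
N(d) = 2*√17 (N(d) = √((-8)² + (-2)²) = √(64 + 4) = √68 = 2*√17)
c*N(-95) = -2*√17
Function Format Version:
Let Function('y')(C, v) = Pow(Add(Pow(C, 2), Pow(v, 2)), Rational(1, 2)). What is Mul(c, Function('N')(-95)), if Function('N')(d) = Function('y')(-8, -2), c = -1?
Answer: Mul(-2, Pow(17, Rational(1, 2))) ≈ -8.2462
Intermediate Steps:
Function('N')(d) = Mul(2, Pow(17, Rational(1, 2))) (Function('N')(d) = Pow(Add(Pow(-8, 2), Pow(-2, 2)), Rational(1, 2)) = Pow(Add(64, 4), Rational(1, 2)) = Pow(68, Rational(1, 2)) = Mul(2, Pow(17, Rational(1, 2))))
Mul(c, Function('N')(-95)) = Mul(-1, Mul(2, Pow(17, Rational(1, 2)))) = Mul(-2, Pow(17, Rational(1, 2)))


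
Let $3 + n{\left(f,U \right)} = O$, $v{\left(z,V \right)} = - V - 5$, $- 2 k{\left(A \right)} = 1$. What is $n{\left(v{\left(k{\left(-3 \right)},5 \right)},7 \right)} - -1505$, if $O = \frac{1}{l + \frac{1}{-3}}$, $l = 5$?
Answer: $\frac{21031}{14} \approx 1502.2$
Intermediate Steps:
$k{\left(A \right)} = - \frac{1}{2}$ ($k{\left(A \right)} = \left(- \frac{1}{2}\right) 1 = - \frac{1}{2}$)
$v{\left(z,V \right)} = -5 - V$
$O = \frac{3}{14}$ ($O = \frac{1}{5 + \frac{1}{-3}} = \frac{1}{5 - \frac{1}{3}} = \frac{1}{\frac{14}{3}} = \frac{3}{14} \approx 0.21429$)
$n{\left(f,U \right)} = - \frac{39}{14}$ ($n{\left(f,U \right)} = -3 + \frac{3}{14} = - \frac{39}{14}$)
$n{\left(v{\left(k{\left(-3 \right)},5 \right)},7 \right)} - -1505 = - \frac{39}{14} - -1505 = - \frac{39}{14} + 1505 = \frac{21031}{14}$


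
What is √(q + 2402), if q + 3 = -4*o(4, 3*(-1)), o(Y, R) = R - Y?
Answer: √2427 ≈ 49.265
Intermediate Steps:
q = 25 (q = -3 - 4*(3*(-1) - 1*4) = -3 - 4*(-3 - 4) = -3 - 4*(-7) = -3 + 28 = 25)
√(q + 2402) = √(25 + 2402) = √2427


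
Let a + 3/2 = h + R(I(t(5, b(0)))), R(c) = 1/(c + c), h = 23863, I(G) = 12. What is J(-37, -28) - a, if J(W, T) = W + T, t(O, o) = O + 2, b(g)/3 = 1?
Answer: -574237/24 ≈ -23927.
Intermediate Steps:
b(g) = 3 (b(g) = 3*1 = 3)
t(O, o) = 2 + O
J(W, T) = T + W
R(c) = 1/(2*c)
a = 572677/24 (a = -3/2 + (23863 + (1/2)/12) = -3/2 + (23863 + (1/2)*(1/12)) = -3/2 + (23863 + 1/24) = -3/2 + 572713/24 = 572677/24 ≈ 23862.)
J(-37, -28) - a = (-28 - 37) - 1*572677/24 = -65 - 572677/24 = -574237/24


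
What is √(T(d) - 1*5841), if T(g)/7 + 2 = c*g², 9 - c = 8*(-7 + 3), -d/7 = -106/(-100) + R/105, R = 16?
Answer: √333354323/150 ≈ 121.72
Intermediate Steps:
d = -1273/150 (d = -7*(-106/(-100) + 16/105) = -7*(-106*(-1/100) + 16*(1/105)) = -7*(53/50 + 16/105) = -7*1273/1050 = -1273/150 ≈ -8.4867)
c = 41 (c = 9 - 8*(-7 + 3) = 9 - 8*(-4) = 9 - 1*(-32) = 9 + 32 = 41)
T(g) = -14 + 287*g² (T(g) = -14 + 7*(41*g²) = -14 + 287*g²)
√(T(d) - 1*5841) = √((-14 + 287*(-1273/150)²) - 1*5841) = √((-14 + 287*(1620529/22500)) - 5841) = √((-14 + 465091823/22500) - 5841) = √(464776823/22500 - 5841) = √(333354323/22500) = √333354323/150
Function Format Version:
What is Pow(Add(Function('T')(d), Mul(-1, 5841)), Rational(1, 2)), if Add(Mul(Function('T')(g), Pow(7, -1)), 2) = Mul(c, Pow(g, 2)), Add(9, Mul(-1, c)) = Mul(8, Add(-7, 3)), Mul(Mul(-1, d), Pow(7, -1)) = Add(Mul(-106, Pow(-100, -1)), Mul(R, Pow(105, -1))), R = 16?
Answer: Mul(Rational(1, 150), Pow(333354323, Rational(1, 2))) ≈ 121.72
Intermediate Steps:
d = Rational(-1273, 150) (d = Mul(-7, Add(Mul(-106, Pow(-100, -1)), Mul(16, Pow(105, -1)))) = Mul(-7, Add(Mul(-106, Rational(-1, 100)), Mul(16, Rational(1, 105)))) = Mul(-7, Add(Rational(53, 50), Rational(16, 105))) = Mul(-7, Rational(1273, 1050)) = Rational(-1273, 150) ≈ -8.4867)
c = 41 (c = Add(9, Mul(-1, Mul(8, Add(-7, 3)))) = Add(9, Mul(-1, Mul(8, -4))) = Add(9, Mul(-1, -32)) = Add(9, 32) = 41)
Function('T')(g) = Add(-14, Mul(287, Pow(g, 2))) (Function('T')(g) = Add(-14, Mul(7, Mul(41, Pow(g, 2)))) = Add(-14, Mul(287, Pow(g, 2))))
Pow(Add(Function('T')(d), Mul(-1, 5841)), Rational(1, 2)) = Pow(Add(Add(-14, Mul(287, Pow(Rational(-1273, 150), 2))), Mul(-1, 5841)), Rational(1, 2)) = Pow(Add(Add(-14, Mul(287, Rational(1620529, 22500))), -5841), Rational(1, 2)) = Pow(Add(Add(-14, Rational(465091823, 22500)), -5841), Rational(1, 2)) = Pow(Add(Rational(464776823, 22500), -5841), Rational(1, 2)) = Pow(Rational(333354323, 22500), Rational(1, 2)) = Mul(Rational(1, 150), Pow(333354323, Rational(1, 2)))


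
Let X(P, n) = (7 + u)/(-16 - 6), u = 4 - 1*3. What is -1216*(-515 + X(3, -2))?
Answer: 6893504/11 ≈ 6.2668e+5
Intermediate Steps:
u = 1 (u = 4 - 3 = 1)
X(P, n) = -4/11 (X(P, n) = (7 + 1)/(-16 - 6) = 8/(-22) = 8*(-1/22) = -4/11)
-1216*(-515 + X(3, -2)) = -1216*(-515 - 4/11) = -1216*(-5669/11) = 6893504/11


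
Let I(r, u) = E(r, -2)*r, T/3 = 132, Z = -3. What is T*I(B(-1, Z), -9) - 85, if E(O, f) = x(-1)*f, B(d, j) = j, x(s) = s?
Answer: -2461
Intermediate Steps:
T = 396 (T = 3*132 = 396)
E(O, f) = -f
I(r, u) = 2*r (I(r, u) = (-1*(-2))*r = 2*r)
T*I(B(-1, Z), -9) - 85 = 396*(2*(-3)) - 85 = 396*(-6) - 85 = -2376 - 85 = -2461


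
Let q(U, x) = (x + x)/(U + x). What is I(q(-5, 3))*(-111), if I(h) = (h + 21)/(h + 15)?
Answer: -333/2 ≈ -166.50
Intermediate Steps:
q(U, x) = 2*x/(U + x) (q(U, x) = (2*x)/(U + x) = 2*x/(U + x))
I(h) = (21 + h)/(15 + h)
I(q(-5, 3))*(-111) = ((21 + 2*3/(-5 + 3))/(15 + 2*3/(-5 + 3)))*(-111) = ((21 + 2*3/(-2))/(15 + 2*3/(-2)))*(-111) = ((21 + 2*3*(-½))/(15 + 2*3*(-½)))*(-111) = ((21 - 3)/(15 - 3))*(-111) = (18/12)*(-111) = ((1/12)*18)*(-111) = (3/2)*(-111) = -333/2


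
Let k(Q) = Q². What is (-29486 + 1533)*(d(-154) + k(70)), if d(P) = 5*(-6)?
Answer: -136131110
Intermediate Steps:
d(P) = -30
(-29486 + 1533)*(d(-154) + k(70)) = (-29486 + 1533)*(-30 + 70²) = -27953*(-30 + 4900) = -27953*4870 = -136131110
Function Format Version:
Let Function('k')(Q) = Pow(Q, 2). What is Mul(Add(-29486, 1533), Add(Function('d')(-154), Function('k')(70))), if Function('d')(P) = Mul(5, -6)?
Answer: -136131110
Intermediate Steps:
Function('d')(P) = -30
Mul(Add(-29486, 1533), Add(Function('d')(-154), Function('k')(70))) = Mul(Add(-29486, 1533), Add(-30, Pow(70, 2))) = Mul(-27953, Add(-30, 4900)) = Mul(-27953, 4870) = -136131110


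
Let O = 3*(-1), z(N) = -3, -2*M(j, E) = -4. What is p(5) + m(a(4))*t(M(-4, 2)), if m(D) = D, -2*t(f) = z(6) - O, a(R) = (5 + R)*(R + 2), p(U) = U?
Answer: 5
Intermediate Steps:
M(j, E) = 2 (M(j, E) = -½*(-4) = 2)
a(R) = (2 + R)*(5 + R) (a(R) = (5 + R)*(2 + R) = (2 + R)*(5 + R))
O = -3
t(f) = 0 (t(f) = -(-3 - 1*(-3))/2 = -(-3 + 3)/2 = -½*0 = 0)
p(5) + m(a(4))*t(M(-4, 2)) = 5 + (10 + 4² + 7*4)*0 = 5 + (10 + 16 + 28)*0 = 5 + 54*0 = 5 + 0 = 5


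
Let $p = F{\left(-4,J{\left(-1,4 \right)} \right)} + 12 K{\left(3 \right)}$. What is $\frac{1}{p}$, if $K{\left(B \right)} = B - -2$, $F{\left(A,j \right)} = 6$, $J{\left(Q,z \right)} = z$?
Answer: $\frac{1}{66} \approx 0.015152$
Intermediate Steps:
$K{\left(B \right)} = 2 + B$ ($K{\left(B \right)} = B + 2 = 2 + B$)
$p = 66$ ($p = 6 + 12 \left(2 + 3\right) = 6 + 12 \cdot 5 = 6 + 60 = 66$)
$\frac{1}{p} = \frac{1}{66}$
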